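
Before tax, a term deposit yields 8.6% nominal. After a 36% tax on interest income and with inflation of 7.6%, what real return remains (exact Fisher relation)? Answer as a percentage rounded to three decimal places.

After-tax nominal return = 8.6% × (1 − 0.36) = 5.5040%.
1 + r = 1.05504 / 1.07600 = 0.980520
After-tax real rate = 0.980520 − 1 → -1.948%.

-1.948%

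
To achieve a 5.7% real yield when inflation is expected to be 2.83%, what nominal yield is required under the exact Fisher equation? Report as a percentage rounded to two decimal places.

(1 + i) = (1 + r)(1 + π) = 1.05700 × 1.02830 = 1.0869131
i = 1.0869131 − 1, so the required nominal rate is 8.69%.

8.69%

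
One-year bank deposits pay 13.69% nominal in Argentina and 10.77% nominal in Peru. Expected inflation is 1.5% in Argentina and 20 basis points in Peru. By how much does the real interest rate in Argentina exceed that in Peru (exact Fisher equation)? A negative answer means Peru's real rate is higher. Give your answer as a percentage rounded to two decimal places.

1.46%

Argentina: (1 + 0.1369)/(1 + 0.0150) − 1 = 12.0099%
Peru: (1 + 0.1077)/(1 + 0.0020) − 1 = 10.5489%
Differential = 12.0099% − 10.5489% = 1.4610% → 1.46%.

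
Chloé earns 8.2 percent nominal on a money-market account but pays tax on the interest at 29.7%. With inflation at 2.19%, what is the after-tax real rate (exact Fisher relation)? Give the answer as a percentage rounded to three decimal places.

After-tax nominal return = 8.2% × (1 − 0.297) = 5.7646%.
1 + r = 1.057646 / 1.02190 = 1.034980
After-tax real rate = 1.034980 − 1 → 3.498%.

3.498%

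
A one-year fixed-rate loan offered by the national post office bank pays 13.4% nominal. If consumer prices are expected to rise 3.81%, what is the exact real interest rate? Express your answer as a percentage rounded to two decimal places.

By the Fisher relation, 1 + r = (1 + i)/(1 + π).
1 + r = 1.13400 / 1.03810 = 1.092380
r = 1.092380 − 1 = 9.2380%, i.e. 9.24%.

9.24%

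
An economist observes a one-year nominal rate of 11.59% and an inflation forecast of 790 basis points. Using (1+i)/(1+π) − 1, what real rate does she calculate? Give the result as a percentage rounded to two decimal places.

By the Fisher equation, 1 + r = (1 + i)/(1 + π).
1 + r = 1.11590 / 1.07900 = 1.034198
r = 1.034198 − 1 = 3.4198%, i.e. 3.42%.

3.42%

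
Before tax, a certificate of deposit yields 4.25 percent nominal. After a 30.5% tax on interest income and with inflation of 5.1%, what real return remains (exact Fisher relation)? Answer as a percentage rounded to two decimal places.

-2.04%

After-tax nominal return = 4.25% × (1 − 0.305) = 2.95375%.
1 + r = 1.0295375 / 1.05100 = 0.979579
After-tax real rate = 0.979579 − 1 → -2.04%.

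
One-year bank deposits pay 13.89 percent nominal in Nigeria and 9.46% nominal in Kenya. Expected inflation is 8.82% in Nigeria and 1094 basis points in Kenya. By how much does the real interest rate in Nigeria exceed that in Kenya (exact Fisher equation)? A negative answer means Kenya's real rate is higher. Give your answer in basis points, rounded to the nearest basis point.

599 basis points

Nigeria: (1 + 0.1389)/(1 + 0.0882) − 1 = 4.6591%
Kenya: (1 + 0.0946)/(1 + 0.1094) − 1 = -1.3341%
Differential = 4.6591% − (-1.3341%) = 5.9931% → 599 basis points.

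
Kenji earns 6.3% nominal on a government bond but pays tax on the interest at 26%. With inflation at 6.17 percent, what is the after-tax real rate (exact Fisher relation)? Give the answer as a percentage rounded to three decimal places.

After-tax nominal return = 6.3% × (1 − 0.26) = 4.6620%.
1 + r = 1.04662 / 1.06170 = 0.985796
After-tax real rate = 0.985796 − 1 → -1.420%.

-1.420%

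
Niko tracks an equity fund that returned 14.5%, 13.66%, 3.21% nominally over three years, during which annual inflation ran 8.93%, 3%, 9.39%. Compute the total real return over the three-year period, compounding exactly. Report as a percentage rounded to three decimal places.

9.439%

Nominal growth factor = 1.1450 × 1.1366 × 1.0321 = 1.343182
Price-level growth factor = 1.0893 × 1.0300 × 1.0939 = 1.227333
Real growth factor = 1.343182 / 1.227333 = 1.094391
Total real return = 1.094391 − 1 → 9.439%.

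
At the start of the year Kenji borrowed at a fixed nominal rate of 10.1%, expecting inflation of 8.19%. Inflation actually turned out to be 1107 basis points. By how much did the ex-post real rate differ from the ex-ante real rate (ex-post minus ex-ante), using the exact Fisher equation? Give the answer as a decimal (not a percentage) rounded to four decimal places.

Ex-ante: (1 + 0.1010)/(1 + 0.0819) − 1 = 1.7654%
Ex-post: (1 + 0.1010)/(1 + 0.1107) − 1 = -0.8733%
Difference (ex-post − ex-ante) = -2.6387% → -0.0264.

-0.0264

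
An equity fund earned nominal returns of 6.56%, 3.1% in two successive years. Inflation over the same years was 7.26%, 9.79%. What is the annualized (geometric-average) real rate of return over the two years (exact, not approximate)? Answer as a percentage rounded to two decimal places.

-3.41%

Compound the nominal returns: 1.0656 × 1.0310 = 1.09863360.
Compound inflation: 1.0726 × 1.0979 = 1.17760754.
Deflate: 1.09863360 / 1.17760754 = 0.93293696.
Annualized real rate = 0.93293696^(1/2) − 1 = -3.4113% → -3.41%.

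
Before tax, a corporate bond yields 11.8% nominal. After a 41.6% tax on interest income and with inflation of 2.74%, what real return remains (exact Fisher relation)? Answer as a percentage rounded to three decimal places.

After-tax nominal return = 11.8% × (1 − 0.416) = 6.8912%.
1 + r = 1.068912 / 1.02740 = 1.0404049
After-tax real rate = 1.0404049 − 1 → 4.040%.

4.040%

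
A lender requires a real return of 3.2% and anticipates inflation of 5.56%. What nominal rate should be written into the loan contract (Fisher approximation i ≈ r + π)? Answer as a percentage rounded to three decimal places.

8.760%

i ≈ r + π = 3.2% + 5.56% = 8.760%.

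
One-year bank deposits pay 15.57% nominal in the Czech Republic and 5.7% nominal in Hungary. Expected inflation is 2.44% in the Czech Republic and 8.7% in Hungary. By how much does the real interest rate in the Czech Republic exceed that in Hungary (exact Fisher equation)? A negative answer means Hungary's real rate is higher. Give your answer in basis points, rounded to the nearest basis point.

1558 basis points

The Czech Republic: (1 + 0.1557)/(1 + 0.0244) − 1 = 12.8173%
Hungary: (1 + 0.0570)/(1 + 0.0870) − 1 = -2.7599%
Differential = 12.8173% − (-2.7599%) = 15.5771% → 1558 basis points.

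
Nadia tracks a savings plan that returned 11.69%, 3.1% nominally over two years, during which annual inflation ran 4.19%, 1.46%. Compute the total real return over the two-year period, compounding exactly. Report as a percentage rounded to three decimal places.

8.931%

Compound the nominal returns: 1.1169 × 1.0310 = 1.151524.
Compound inflation: 1.0419 × 1.0146 = 1.057112.
Deflate: 1.151524 / 1.057112 = 1.089311.
Total real return = 1.089311 − 1 → 8.931%.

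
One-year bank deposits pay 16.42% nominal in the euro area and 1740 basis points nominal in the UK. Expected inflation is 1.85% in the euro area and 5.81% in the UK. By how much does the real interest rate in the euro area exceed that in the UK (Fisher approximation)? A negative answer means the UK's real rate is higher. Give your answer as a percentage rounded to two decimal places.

The euro area: 16.42% − 1.85% = 14.570%
The UK: 17.4% − 5.81% = 11.590%
Differential = 2.980% → 2.98%.

2.98%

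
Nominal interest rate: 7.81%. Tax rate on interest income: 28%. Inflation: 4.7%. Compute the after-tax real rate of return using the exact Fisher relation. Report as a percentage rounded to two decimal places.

0.88%

After-tax nominal return = 7.81% × (1 − 0.28) = 5.6232%.
1 + r = 1.056232 / 1.04700 = 1.008818
After-tax real rate = 1.008818 − 1 → 0.88%.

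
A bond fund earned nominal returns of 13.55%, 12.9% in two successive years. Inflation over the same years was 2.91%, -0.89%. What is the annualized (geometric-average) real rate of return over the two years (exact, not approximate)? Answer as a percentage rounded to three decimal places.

Compound the nominal returns: 1.1355 × 1.1290 = 1.28197950.
Compound inflation: 1.0291 × 0.9911 = 1.01994101.
Deflate: 1.28197950 / 1.01994101 = 1.25691534.
Annualized real rate = 1.25691534^(1/2) − 1 = 12.1122% → 12.112%.

12.112%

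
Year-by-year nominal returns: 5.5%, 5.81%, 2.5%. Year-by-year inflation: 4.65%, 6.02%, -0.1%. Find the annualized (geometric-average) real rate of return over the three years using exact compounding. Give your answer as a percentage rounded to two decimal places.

Compound the nominal returns: 1.0550 × 1.0581 × 1.0250 = 1.14420289.
Compound inflation: 1.0465 × 1.0602 × 0.9990 = 1.10838980.
Deflate: 1.14420289 / 1.10838980 = 1.03231091.
Annualized real rate = 1.03231091^(1/3) − 1 = 1.0656% → 1.07%.

1.07%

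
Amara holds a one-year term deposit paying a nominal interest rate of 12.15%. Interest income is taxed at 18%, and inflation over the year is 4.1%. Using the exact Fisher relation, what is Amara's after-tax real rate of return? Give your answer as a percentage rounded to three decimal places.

After-tax nominal return = 12.15% × (1 − 0.18) = 9.9630%.
1 + r = 1.09963 / 1.04100 = 1.056321
After-tax real rate = 1.056321 − 1 → 5.632%.

5.632%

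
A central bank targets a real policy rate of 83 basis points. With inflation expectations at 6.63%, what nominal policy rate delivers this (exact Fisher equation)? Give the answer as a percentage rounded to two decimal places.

7.52%

(1 + i) = (1 + r)(1 + π) = 1.00830 × 1.06630 = 1.07515029
i = 1.07515029 − 1, so the required nominal rate is 7.52%.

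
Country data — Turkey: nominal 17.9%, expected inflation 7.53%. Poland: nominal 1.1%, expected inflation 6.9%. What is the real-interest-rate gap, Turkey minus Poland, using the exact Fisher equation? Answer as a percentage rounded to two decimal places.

15.07%

Turkey: (1 + 0.1790)/(1 + 0.0753) − 1 = 9.6438%
Poland: (1 + 0.0110)/(1 + 0.0690) − 1 = -5.4256%
Differential = 9.6438% − (-5.4256%) = 15.0695% → 15.07%.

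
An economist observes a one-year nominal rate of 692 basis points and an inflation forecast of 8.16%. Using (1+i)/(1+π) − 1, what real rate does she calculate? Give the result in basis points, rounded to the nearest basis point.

1 + r = 1.06920 / 1.08160 = 0.988536
r = 0.988536 − 1 = -1.1464%, i.e. -115 basis points.

-115 basis points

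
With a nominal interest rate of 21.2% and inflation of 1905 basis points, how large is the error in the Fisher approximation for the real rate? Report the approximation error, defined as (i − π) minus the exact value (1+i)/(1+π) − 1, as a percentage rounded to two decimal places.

Approximate: r ≈ 21.200% − 19.050% = 2.1500%
Exact: (1 + 0.2120)/(1 + 0.1905) − 1 = 1.8060%
Error = 2.1500% − 1.8060% = 0.3440% → 0.34%.

0.34%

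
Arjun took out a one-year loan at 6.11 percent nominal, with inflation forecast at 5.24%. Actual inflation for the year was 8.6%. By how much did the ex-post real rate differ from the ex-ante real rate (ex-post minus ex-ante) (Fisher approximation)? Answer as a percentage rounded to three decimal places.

-3.360%

Ex-ante: 6.11% − 5.24% = 0.870%
Ex-post: 6.11% − 8.6% = -2.490%
Difference (ex-post − ex-ante) = -3.3600% → -3.360%.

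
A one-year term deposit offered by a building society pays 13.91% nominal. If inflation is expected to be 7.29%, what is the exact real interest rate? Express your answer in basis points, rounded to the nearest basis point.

By the Fisher equation, 1 + r = (1 + i)/(1 + π).
1 + r = 1.13910 / 1.07290 = 1.061702
r = 1.061702 − 1 = 6.1702%, i.e. 617 basis points.

617 basis points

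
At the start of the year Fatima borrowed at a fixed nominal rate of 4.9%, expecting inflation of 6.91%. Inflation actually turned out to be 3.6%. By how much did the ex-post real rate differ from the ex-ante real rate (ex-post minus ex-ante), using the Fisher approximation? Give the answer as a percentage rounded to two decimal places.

3.31%

Ex-ante: 4.9% − 6.91% = -2.010%
Ex-post: 4.9% − 3.6% = 1.300%
Difference (ex-post − ex-ante) = 3.3100% → 3.31%.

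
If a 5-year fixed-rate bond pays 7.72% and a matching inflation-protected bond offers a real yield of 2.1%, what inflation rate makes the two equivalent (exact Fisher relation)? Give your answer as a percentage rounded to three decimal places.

5.504%

(1 + π) = (1 + i)/(1 + r) = 1.07720 / 1.02100 = 1.055044
Break-even inflation = 1.055044 − 1 → 5.504%.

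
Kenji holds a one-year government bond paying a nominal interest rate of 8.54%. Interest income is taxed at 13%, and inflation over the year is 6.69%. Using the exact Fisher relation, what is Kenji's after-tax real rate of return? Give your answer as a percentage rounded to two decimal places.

After-tax nominal return = 8.54% × (1 − 0.13) = 7.4298%.
1 + r = 1.074298 / 1.06690 = 1.006934
After-tax real rate = 1.006934 − 1 → 0.69%.

0.69%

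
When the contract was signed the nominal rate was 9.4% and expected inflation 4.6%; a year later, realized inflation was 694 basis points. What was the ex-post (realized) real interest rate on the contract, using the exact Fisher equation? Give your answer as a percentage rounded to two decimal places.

2.30%

Ex-post: (1 + 0.0940)/(1 + 0.0694) − 1 = 2.3004%
So the realized real rate is 2.30%.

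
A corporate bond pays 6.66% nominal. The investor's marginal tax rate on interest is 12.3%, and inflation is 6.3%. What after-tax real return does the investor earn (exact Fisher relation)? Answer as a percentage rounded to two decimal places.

After-tax nominal return = 6.66% × (1 − 0.123) = 5.84082%.
1 + r = 1.0584082 / 1.06300 = 0.995680
After-tax real rate = 0.995680 − 1 → -0.43%.

-0.43%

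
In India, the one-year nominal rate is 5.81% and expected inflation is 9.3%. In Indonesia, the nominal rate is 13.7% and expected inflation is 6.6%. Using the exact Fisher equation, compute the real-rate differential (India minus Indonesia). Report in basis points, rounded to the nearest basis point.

-985 basis points

India: (1 + 0.0581)/(1 + 0.0930) − 1 = -3.1930%
Indonesia: (1 + 0.1370)/(1 + 0.0660) − 1 = 6.6604%
Differential = -3.1930% − 6.6604% = -9.8535% → -985 basis points.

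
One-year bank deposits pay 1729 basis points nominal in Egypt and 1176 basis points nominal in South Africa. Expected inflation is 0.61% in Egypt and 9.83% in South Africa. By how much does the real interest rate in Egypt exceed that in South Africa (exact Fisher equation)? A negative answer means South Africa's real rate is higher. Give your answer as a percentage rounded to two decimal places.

14.82%

Egypt: (1 + 0.1729)/(1 + 0.0061) − 1 = 16.5789%
South Africa: (1 + 0.1176)/(1 + 0.0983) − 1 = 1.7573%
Differential = 16.5789% − 1.7573% = 14.8216% → 14.82%.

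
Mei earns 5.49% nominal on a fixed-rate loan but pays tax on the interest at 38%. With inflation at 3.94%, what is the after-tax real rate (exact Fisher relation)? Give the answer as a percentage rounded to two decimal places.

-0.52%

After-tax nominal return = 5.49% × (1 − 0.38) = 3.4038%.
1 + r = 1.034038 / 1.03940 = 0.994841
After-tax real rate = 0.994841 − 1 → -0.52%.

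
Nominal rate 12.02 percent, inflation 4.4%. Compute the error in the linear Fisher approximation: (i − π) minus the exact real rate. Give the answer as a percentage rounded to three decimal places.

Approximate: r ≈ 12.020% − 4.400% = 7.6200%
Exact: (1 + 0.1202)/(1 + 0.0440) − 1 = 7.2989%
Error = 7.6200% − 7.2989% = 0.3211% → 0.321%.

0.321%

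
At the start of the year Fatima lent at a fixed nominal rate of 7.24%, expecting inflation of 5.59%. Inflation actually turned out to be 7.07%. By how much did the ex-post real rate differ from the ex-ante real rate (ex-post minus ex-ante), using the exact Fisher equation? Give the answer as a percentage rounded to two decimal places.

-1.40%

Ex-ante: (1 + 0.0724)/(1 + 0.0559) − 1 = 1.5626%
Ex-post: (1 + 0.0724)/(1 + 0.0707) − 1 = 0.1588%
Difference (ex-post − ex-ante) = -1.4039% → -1.40%.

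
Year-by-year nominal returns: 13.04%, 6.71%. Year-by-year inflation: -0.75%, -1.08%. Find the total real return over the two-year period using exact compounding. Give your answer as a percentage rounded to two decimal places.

Compound the nominal returns: 1.1304 × 1.0671 = 1.206250.
Compound inflation: 0.9925 × 0.9892 = 0.981781.
Deflate: 1.206250 / 0.981781 = 1.228634.
Total real return = 1.228634 − 1 → 22.86%.

22.86%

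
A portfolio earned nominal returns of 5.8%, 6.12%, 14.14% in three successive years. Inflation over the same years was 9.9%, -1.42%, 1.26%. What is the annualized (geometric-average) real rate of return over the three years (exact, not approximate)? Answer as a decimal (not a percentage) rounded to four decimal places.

0.0532

Nominal growth factor = 1.0580 × 1.0612 × 1.1414 = 1.28150639
Price-level growth factor = 1.0990 × 0.9858 × 1.0126 = 1.09704497
Real growth factor = 1.28150639 / 1.09704497 = 1.16814391
Annualized real rate = 1.16814391^(1/3) − 1 = 5.3171% → 0.0532.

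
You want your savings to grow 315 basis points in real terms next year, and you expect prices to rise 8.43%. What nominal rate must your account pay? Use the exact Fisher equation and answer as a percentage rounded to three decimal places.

(1 + i) = (1 + r)(1 + π) = 1.03150 × 1.08430 = 1.11845545
i = 1.11845545 − 1, so the required nominal rate is 11.846%.

11.846%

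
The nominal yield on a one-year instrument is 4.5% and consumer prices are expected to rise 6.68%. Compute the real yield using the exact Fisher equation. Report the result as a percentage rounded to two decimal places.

1 + r = 1.04500 / 1.06680 = 0.979565
r = 0.979565 − 1 = -2.0435%, i.e. -2.04%.

-2.04%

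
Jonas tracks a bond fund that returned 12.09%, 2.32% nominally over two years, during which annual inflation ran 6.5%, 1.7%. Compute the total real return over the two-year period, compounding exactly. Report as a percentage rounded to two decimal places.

5.89%

Nominal growth factor = 1.1209 × 1.0232 = 1.146905
Price-level growth factor = 1.0650 × 1.0170 = 1.083105
Real growth factor = 1.146905 / 1.083105 = 1.058905
Total real return = 1.058905 − 1 → 5.89%.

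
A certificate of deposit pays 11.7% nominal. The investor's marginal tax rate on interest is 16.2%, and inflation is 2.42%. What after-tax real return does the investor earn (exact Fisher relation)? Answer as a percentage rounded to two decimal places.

7.21%

After-tax nominal return = 11.7% × (1 − 0.162) = 9.8046%.
1 + r = 1.098046 / 1.02420 = 1.072101
After-tax real rate = 1.072101 − 1 → 7.21%.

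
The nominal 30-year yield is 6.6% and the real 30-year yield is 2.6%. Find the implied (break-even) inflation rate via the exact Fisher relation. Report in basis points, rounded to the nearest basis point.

(1 + π) = (1 + i)/(1 + r) = 1.06600 / 1.02600 = 1.038986
Break-even inflation = 1.038986 − 1 → 390 basis points.

390 basis points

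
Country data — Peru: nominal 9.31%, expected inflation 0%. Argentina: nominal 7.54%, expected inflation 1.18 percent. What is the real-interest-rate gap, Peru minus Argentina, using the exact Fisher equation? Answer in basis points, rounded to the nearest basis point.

302 basis points

Peru: (1 + 0.0931)/(1 + 0.0000) − 1 = 9.3100%
Argentina: (1 + 0.0754)/(1 + 0.0118) − 1 = 6.2858%
Differential = 9.3100% − 6.2858% = 3.0242% → 302 basis points.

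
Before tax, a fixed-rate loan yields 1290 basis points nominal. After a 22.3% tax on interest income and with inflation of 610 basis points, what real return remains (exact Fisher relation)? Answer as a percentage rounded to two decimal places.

3.70%

After-tax nominal return = 12.9% × (1 − 0.223) = 10.0233%.
1 + r = 1.100233 / 1.06100 = 1.036977
After-tax real rate = 1.036977 − 1 → 3.70%.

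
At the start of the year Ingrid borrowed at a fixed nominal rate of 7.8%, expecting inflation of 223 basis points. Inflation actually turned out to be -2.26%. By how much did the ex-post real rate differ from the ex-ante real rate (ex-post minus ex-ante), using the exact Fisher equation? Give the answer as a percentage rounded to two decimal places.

4.84%

Ex-ante: (1 + 0.0780)/(1 + 0.0223) − 1 = 5.4485%
Ex-post: (1 + 0.0780)/(1 − 0.0226) − 1 = 10.2926%
Difference (ex-post − ex-ante) = 4.8441% → 4.84%.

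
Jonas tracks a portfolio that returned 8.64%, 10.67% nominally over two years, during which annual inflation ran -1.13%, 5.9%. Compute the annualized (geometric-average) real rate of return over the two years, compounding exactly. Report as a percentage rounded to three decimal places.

7.159%

Compound the nominal returns: 1.0864 × 1.1067 = 1.20231888.
Compound inflation: 0.9887 × 1.0590 = 1.04703330.
Deflate: 1.20231888 / 1.04703330 = 1.14831007.
Annualized real rate = 1.14831007^(1/2) − 1 = 7.1592% → 7.159%.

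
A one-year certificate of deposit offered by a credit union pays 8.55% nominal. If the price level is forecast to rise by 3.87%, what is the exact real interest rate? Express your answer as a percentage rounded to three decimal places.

4.506%

By the Fisher equation, 1 + r = (1 + i)/(1 + π).
1 + r = 1.08550 / 1.03870 = 1.045056
r = 1.045056 − 1 = 4.5056%, i.e. 4.506%.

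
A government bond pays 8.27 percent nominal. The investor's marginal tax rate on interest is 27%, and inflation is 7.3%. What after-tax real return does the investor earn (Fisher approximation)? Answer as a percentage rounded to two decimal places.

-1.26%

After-tax nominal return = 8.27% × (1 − 0.27) = 6.0371%.
r ≈ 6.0371% − 7.3% → -1.26%.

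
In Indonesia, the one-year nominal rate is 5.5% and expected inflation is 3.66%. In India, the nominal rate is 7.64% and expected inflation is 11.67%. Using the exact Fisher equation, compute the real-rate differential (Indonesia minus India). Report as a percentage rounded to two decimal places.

Indonesia: (1 + 0.0550)/(1 + 0.0366) − 1 = 1.7750%
India: (1 + 0.0764)/(1 + 0.1167) − 1 = -3.6088%
Differential = 1.7750% − (-3.6088%) = 5.3839% → 5.38%.

5.38%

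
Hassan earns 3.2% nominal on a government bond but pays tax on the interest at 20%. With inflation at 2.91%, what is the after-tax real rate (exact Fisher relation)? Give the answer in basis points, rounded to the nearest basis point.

-34 basis points

After-tax nominal return = 3.2% × (1 − 0.2) = 2.5600%.
1 + r = 1.02560 / 1.02910 = 0.996599
After-tax real rate = 0.996599 − 1 → -34 basis points.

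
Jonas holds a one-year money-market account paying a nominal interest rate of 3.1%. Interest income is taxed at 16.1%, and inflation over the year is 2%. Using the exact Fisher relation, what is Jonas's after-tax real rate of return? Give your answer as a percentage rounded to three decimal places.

After-tax nominal return = 3.1% × (1 − 0.161) = 2.6009%.
1 + r = 1.026009 / 1.02000 = 1.005891
After-tax real rate = 1.005891 − 1 → 0.589%.

0.589%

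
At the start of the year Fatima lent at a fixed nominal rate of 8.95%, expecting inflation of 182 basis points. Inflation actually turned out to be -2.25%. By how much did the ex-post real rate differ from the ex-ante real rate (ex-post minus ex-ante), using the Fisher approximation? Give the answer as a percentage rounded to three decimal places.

Ex-ante: 8.95% − 1.82% = 7.130%
Ex-post: 8.95% − (-2.25%) = 11.200%
Difference (ex-post − ex-ante) = 4.0700% → 4.070%.

4.070%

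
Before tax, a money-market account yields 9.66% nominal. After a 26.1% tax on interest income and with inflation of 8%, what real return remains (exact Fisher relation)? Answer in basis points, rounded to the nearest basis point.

-80 basis points

After-tax nominal return = 9.66% × (1 − 0.261) = 7.13874%.
1 + r = 1.0713874 / 1.08000 = 0.992025
After-tax real rate = 0.992025 − 1 → -80 basis points.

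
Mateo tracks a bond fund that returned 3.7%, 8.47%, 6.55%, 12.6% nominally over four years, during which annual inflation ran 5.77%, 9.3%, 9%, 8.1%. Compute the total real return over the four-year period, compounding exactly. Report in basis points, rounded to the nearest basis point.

-93 basis points

Nominal growth factor = 1.0370 × 1.0847 × 1.0655 × 1.1260 = 1.349523
Price-level growth factor = 1.0577 × 1.0930 × 1.0900 × 1.0810 = 1.362181
Real growth factor = 1.349523 / 1.362181 = 0.990707
Total real return = 0.990707 − 1 → -93 basis points.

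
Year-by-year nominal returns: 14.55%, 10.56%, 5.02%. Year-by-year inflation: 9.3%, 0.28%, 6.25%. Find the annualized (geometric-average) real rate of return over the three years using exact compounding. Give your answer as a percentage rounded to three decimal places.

4.528%

Compound the nominal returns: 1.1455 × 1.1056 × 1.0502 = 1.33004133.
Compound inflation: 1.0930 × 1.0028 × 1.0625 = 1.16456418.
Deflate: 1.33004133 / 1.16456418 = 1.14209364.
Annualized real rate = 1.14209364^(1/3) − 1 = 4.5283% → 4.528%.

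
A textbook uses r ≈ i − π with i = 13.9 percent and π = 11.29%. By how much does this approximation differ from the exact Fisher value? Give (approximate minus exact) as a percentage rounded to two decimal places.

Approximate: r ≈ 13.900% − 11.290% = 2.6100%
Exact: (1 + 0.1390)/(1 + 0.1129) − 1 = 2.3452%
Error = 2.6100% − 2.3452% = 0.2648% → 0.26%.

0.26%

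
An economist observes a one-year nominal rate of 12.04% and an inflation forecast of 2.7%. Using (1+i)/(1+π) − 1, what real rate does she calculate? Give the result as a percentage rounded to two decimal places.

9.09%

1 + r = 1.12040 / 1.02700 = 1.090944
r = 1.090944 − 1 = 9.0944%, i.e. 9.09%.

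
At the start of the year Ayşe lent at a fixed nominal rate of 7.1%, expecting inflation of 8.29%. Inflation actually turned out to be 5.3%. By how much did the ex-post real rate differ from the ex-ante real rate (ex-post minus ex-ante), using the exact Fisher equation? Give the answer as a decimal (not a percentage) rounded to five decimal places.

Ex-ante: (1 + 0.0710)/(1 + 0.0829) − 1 = -1.0989%
Ex-post: (1 + 0.0710)/(1 + 0.0530) − 1 = 1.7094%
Difference (ex-post − ex-ante) = 2.8083% → 0.02808.

0.02808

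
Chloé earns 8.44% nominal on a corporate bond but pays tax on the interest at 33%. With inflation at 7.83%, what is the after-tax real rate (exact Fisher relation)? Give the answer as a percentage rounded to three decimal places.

-2.017%

After-tax nominal return = 8.44% × (1 − 0.33) = 5.6548%.
1 + r = 1.056548 / 1.07830 = 0.979828
After-tax real rate = 0.979828 − 1 → -2.017%.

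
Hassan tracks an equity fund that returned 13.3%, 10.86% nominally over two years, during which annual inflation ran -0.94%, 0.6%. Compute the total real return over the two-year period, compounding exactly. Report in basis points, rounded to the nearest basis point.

Compound the nominal returns: 1.1330 × 1.1086 = 1.256044.
Compound inflation: 0.9906 × 1.0060 = 0.996544.
Deflate: 1.256044 / 0.996544 = 1.260400.
Total real return = 1.260400 − 1 → 2604 basis points.

2604 basis points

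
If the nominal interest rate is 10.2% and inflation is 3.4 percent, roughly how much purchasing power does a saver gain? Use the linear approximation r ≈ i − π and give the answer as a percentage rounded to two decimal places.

6.80%

r ≈ i − π = 10.2% − 3.4% = 6.80%.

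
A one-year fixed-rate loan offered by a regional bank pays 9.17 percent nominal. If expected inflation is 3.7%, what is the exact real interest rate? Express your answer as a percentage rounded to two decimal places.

1 + r = 1.09170 / 1.03700 = 1.052748
r = 1.052748 − 1 = 5.2748%, i.e. 5.27%.

5.27%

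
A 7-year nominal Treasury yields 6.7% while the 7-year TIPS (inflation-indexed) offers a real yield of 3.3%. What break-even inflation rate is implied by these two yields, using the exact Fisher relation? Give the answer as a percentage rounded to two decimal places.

3.29%

(1 + π) = (1 + i)/(1 + r) = 1.06700 / 1.03300 = 1.032914
Break-even inflation = 1.032914 − 1 → 3.29%.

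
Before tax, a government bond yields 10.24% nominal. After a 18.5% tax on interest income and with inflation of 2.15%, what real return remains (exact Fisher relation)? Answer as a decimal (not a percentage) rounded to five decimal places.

After-tax nominal return = 10.24% × (1 − 0.185) = 8.3456%.
1 + r = 1.083456 / 1.02150 = 1.060652
After-tax real rate = 1.060652 − 1 → 0.06065.

0.06065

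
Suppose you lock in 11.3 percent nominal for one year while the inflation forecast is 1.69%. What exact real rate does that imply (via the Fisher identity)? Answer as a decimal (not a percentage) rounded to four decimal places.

By the Fisher identity, 1 + r = (1 + i)/(1 + π).
1 + r = 1.11300 / 1.01690 = 1.094503
r = 1.094503 − 1 = 9.4503%, i.e. 0.0945.

0.0945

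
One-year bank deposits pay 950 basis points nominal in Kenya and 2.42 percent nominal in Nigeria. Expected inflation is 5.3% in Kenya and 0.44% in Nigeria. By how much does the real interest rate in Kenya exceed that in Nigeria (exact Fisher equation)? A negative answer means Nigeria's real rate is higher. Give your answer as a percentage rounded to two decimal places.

2.02%

Kenya: (1 + 0.0950)/(1 + 0.0530) − 1 = 3.9886%
Nigeria: (1 + 0.0242)/(1 + 0.0044) − 1 = 1.9713%
Differential = 3.9886% − 1.9713% = 2.0173% → 2.02%.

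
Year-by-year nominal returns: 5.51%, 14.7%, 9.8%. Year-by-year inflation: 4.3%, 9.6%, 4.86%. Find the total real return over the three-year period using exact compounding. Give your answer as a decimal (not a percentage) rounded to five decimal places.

0.10855

Compound the nominal returns: 1.0551 × 1.1470 × 1.0980 = 1.328799.
Compound inflation: 1.0430 × 1.0960 × 1.0486 = 1.198684.
Deflate: 1.328799 / 1.198684 = 1.108548.
Total real return = 1.108548 − 1 → 0.10855.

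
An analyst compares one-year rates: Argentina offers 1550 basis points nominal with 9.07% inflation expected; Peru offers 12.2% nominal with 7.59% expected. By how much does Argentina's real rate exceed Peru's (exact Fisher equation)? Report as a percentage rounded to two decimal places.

Argentina: (1 + 0.1550)/(1 + 0.0907) − 1 = 5.8953%
Peru: (1 + 0.1220)/(1 + 0.0759) − 1 = 4.2848%
Differential = 5.8953% − 4.2848% = 1.6105% → 1.61%.

1.61%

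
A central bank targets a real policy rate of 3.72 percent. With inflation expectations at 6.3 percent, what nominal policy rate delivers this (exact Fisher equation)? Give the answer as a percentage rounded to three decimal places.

10.254%

(1 + i) = (1 + r)(1 + π) = 1.03720 × 1.06300 = 1.1025436
i = 1.1025436 − 1, so the required nominal rate is 10.254%.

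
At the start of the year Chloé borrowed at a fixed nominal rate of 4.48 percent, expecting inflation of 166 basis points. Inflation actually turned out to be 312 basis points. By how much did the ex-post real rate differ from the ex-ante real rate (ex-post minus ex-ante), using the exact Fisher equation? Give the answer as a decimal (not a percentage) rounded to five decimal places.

-0.01455

Ex-ante: (1 + 0.0448)/(1 + 0.0166) − 1 = 2.7740%
Ex-post: (1 + 0.0448)/(1 + 0.0312) − 1 = 1.3189%
Difference (ex-post − ex-ante) = -1.4551% → -0.01455.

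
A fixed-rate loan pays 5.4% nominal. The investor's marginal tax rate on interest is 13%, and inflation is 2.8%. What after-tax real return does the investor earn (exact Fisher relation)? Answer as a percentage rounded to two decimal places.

1.85%

After-tax nominal return = 5.4% × (1 − 0.13) = 4.6980%.
1 + r = 1.04698 / 1.02800 = 1.018463
After-tax real rate = 1.018463 − 1 → 1.85%.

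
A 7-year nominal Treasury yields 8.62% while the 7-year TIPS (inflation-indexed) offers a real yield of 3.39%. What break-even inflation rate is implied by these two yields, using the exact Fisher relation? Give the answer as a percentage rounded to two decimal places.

(1 + π) = (1 + i)/(1 + r) = 1.08620 / 1.03390 = 1.050585
Break-even inflation = 1.050585 − 1 → 5.06%.

5.06%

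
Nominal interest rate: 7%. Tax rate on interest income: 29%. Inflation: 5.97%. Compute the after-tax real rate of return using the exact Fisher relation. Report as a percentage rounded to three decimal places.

After-tax nominal return = 7% × (1 − 0.29) = 4.9700%.
1 + r = 1.04970 / 1.05970 = 0.990563
After-tax real rate = 0.990563 − 1 → -0.944%.

-0.944%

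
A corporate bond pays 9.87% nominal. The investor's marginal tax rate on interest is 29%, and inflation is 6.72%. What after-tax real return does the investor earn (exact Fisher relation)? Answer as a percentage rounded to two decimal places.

After-tax nominal return = 9.87% × (1 − 0.29) = 7.0077%.
1 + r = 1.070077 / 1.06720 = 1.002696
After-tax real rate = 1.002696 − 1 → 0.27%.

0.27%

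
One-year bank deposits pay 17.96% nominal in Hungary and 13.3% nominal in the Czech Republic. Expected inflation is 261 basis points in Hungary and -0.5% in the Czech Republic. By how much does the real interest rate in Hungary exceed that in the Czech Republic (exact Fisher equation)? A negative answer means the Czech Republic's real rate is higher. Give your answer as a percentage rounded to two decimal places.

Hungary: (1 + 0.1796)/(1 + 0.0261) − 1 = 14.9596%
The Czech Republic: (1 + 0.1330)/(1 − 0.0050) − 1 = 13.8693%
Differential = 14.9596% − 13.8693% = 1.0902% → 1.09%.

1.09%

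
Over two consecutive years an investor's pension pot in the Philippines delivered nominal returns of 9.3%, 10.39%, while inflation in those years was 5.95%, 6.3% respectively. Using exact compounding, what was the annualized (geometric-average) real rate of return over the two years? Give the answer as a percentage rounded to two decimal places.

Nominal growth factor = 1.0930 × 1.1039 = 1.20656270
Price-level growth factor = 1.0595 × 1.0630 = 1.12624850
Real growth factor = 1.20656270 / 1.12624850 = 1.07131126
Annualized real rate = 1.07131126^(1/2) − 1 = 3.5042% → 3.50%.

3.50%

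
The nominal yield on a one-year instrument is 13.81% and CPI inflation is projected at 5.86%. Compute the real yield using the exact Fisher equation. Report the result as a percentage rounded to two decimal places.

By the Fisher identity, 1 + r = (1 + i)/(1 + π).
1 + r = 1.13810 / 1.05860 = 1.075099
r = 1.075099 − 1 = 7.5099%, i.e. 7.51%.

7.51%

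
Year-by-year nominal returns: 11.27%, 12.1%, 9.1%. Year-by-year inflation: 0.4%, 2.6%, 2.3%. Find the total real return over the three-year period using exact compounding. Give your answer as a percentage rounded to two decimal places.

Nominal growth factor = 1.1127 × 1.1210 × 1.0910 = 1.360844
Price-level growth factor = 1.0040 × 1.0260 × 1.0230 = 1.053796
Real growth factor = 1.360844 / 1.053796 = 1.291373
Total real return = 1.291373 − 1 → 29.14%.

29.14%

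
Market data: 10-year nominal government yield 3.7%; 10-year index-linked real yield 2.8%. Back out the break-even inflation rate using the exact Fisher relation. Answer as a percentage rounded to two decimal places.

(1 + π) = (1 + i)/(1 + r) = 1.03700 / 1.02800 = 1.008755
Break-even inflation = 1.008755 − 1 → 0.88%.

0.88%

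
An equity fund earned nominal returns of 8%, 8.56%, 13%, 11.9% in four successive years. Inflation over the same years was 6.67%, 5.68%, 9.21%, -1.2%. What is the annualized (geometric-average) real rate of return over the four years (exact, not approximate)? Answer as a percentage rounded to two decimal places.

Nominal growth factor = 1.0800 × 1.0856 × 1.1300 × 1.1190 = 1.48252532
Price-level growth factor = 1.0667 × 1.0568 × 1.0921 × 0.9880 = 1.21633849
Real growth factor = 1.48252532 / 1.21633849 = 1.21884272
Annualized real rate = 1.21884272^(1/4) − 1 = 5.0720% → 5.07%.

5.07%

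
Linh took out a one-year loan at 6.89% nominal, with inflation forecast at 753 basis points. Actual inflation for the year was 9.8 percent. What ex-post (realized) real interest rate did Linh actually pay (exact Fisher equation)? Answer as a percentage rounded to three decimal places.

Ex-post: (1 + 0.0689)/(1 + 0.0980) − 1 = -2.6503%
So the realized real rate is -2.650%.

-2.650%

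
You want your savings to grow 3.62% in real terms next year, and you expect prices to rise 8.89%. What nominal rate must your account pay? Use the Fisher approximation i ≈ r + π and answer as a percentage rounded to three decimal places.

i ≈ r + π = 3.62% + 8.89% = 12.510%.

12.510%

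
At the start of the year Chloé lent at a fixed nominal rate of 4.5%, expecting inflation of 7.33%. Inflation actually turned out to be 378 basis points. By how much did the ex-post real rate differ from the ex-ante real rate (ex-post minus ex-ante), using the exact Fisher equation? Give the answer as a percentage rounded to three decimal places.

Ex-ante: (1 + 0.0450)/(1 + 0.0733) − 1 = -2.636728%
Ex-post: (1 + 0.0450)/(1 + 0.0378) − 1 = 0.693775%
Difference (ex-post − ex-ante) = 3.330503% → 3.331%.

3.331%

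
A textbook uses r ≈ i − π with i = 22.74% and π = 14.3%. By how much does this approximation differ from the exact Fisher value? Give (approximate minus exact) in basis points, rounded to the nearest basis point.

106 basis points

Approximate: r ≈ 22.740% − 14.300% = 8.4400%
Exact: (1 + 0.2274)/(1 + 0.1430) − 1 = 7.3841%
Error = 8.4400% − 7.3841% = 1.0559% → 106 basis points.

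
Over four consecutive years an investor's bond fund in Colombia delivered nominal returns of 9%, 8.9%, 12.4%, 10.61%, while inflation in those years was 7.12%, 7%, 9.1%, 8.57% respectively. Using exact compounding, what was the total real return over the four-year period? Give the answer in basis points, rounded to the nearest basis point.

870 basis points

Nominal growth factor = 1.0900 × 1.0890 × 1.1240 × 1.1061 = 1.475758
Price-level growth factor = 1.0712 × 1.0700 × 1.0910 × 1.0857 = 1.357653
Real growth factor = 1.475758 / 1.357653 = 1.086992
Total real return = 1.086992 − 1 → 870 basis points.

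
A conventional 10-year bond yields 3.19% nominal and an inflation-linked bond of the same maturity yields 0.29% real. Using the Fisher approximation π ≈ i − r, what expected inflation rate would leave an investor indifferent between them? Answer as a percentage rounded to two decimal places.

π ≈ i − r = 3.19% − 0.29% → 2.90%.

2.90%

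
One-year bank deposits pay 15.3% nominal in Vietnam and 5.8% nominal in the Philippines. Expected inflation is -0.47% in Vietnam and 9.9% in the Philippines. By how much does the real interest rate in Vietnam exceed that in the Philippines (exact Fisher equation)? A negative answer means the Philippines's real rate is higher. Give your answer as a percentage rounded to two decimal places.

Vietnam: (1 + 0.1530)/(1 − 0.0047) − 1 = 15.8445%
The Philippines: (1 + 0.0580)/(1 + 0.0990) − 1 = -3.7307%
Differential = 15.8445% − (-3.7307%) = 19.5751% → 19.58%.

19.58%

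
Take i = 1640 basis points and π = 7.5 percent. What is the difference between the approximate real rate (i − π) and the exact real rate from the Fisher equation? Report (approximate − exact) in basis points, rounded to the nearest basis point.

62 basis points

Approximate: r ≈ 16.400% − 7.500% = 8.9000%
Exact: (1 + 0.1640)/(1 + 0.0750) − 1 = 8.2791%
Error = 8.9000% − 8.2791% = 0.6209% → 62 basis points.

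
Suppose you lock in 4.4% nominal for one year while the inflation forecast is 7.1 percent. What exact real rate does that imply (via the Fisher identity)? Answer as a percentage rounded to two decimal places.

By the Fisher identity, 1 + r = (1 + i)/(1 + π).
1 + r = 1.04400 / 1.07100 = 0.974790
r = 0.974790 − 1 = -2.5210%, i.e. -2.52%.

-2.52%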